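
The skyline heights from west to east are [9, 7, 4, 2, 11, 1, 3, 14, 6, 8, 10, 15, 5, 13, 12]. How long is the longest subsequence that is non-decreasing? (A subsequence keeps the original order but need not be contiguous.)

6

Let dp[i] be the length of the longest such subsequence ending at index i:
i:      1  2  3  4  5  6  7  8  9 10 11 12 13 14 15
a[i]:   9  7  4  2 11  1  3 14  6  8 10 15  5 13 12
dp:     1  1  1  1  2  1  2  3  3  4  5  6  3  6  6
Maximum dp value is 6.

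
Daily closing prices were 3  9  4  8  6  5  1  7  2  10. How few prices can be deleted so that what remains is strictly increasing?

Fewest deletions = n − (longest strictly increasing subsequence).
i:      1  2  3  4  5  6  7  8  9 10
a[i]:   3  9  4  8  6  5  1  7  2 10
dp:     1  2  2  3  3  3  1  4  2  5
max dp = 5, so deletions = 10 − 5 = 5.

5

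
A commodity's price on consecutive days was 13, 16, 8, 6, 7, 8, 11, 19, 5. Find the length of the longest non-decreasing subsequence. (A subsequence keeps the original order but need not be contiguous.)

Track the smallest tail for each achievable length (allowing ties):
13 → extends → [13]
16 → extends → [13, 16]
8 → replaces 13 → [8, 16]
6 → replaces 8 → [6, 16]
7 → replaces 16 → [6, 7]
8 → extends → [6, 7, 8]
11 → extends → [6, 7, 8, 11]
19 → extends → [6, 7, 8, 11, 19]
5 → replaces 6 → [5, 7, 8, 11, 19]
Five tails, so the longest non-decreasing subsequence has length 5 (e.g. 6, 7, 8, 11, 19).

5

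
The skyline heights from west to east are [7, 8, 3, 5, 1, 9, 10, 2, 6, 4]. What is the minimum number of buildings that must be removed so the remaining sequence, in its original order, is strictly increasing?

Fewest deletions = n − (longest strictly increasing subsequence).
i:      1  2  3  4  5  6  7  8  9 10
a[i]:   7  8  3  5  1  9 10  2  6  4
dp:     1  2  1  2  1  3  4  2  3  3
max dp = 4, so deletions = 10 − 4 = 6.

6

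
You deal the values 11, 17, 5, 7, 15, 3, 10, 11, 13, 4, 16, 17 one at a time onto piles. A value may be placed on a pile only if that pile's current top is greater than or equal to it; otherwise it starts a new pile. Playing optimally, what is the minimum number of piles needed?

7

Place each on the leftmost legal pile:
11 → new pile 1 (tops now [11])
17 → new pile 2 (tops now [11, 17])
5 → pile 1 (tops now [5, 17])
7 → pile 2 (tops now [5, 7])
15 → new pile 3 (tops now [5, 7, 15])
3 → pile 1 (tops now [3, 7, 15])
10 → pile 3 (tops now [3, 7, 10])
11 → new pile 4 (tops now [3, 7, 10, 11])
13 → new pile 5 (tops now [3, 7, 10, 11, 13])
4 → pile 2 (tops now [3, 4, 10, 11, 13])
16 → new pile 6 (tops now [3, 4, 10, 11, 13, 16])
17 → new pile 7 (tops now [3, 4, 10, 11, 13, 16, 17])
Seven piles.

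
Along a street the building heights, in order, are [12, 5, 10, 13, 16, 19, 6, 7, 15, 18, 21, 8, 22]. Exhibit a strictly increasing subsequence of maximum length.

5, 10, 13, 16, 19, 21, 22

Patience tails give the LIS length; then backtrack through the dp parents:
12 → extends → [12]
5 → replaces 12 → [5]
10 → extends → [5, 10]
13 → extends → [5, 10, 13]
16 → extends → [5, 10, 13, 16]
19 → extends → [5, 10, 13, 16, 19]
6 → replaces 10 → [5, 6, 13, 16, 19]
7 → replaces 13 → [5, 6, 7, 16, 19]
15 → replaces 16 → [5, 6, 7, 15, 19]
18 → replaces 19 → [5, 6, 7, 15, 18]
21 → extends → [5, 6, 7, 15, 18, 21]
8 → replaces 15 → [5, 6, 7, 8, 18, 21]
22 → extends → [5, 6, 7, 8, 18, 21, 22]
Length 7; one witness is 5, 10, 13, 16, 19, 21, 22.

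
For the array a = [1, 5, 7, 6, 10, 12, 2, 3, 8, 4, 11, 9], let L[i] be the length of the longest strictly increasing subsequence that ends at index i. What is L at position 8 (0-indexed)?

4

dp[i] = 1 + max{dp[j] : j<i, a[j]<a[i]} (or 1 if no such j):
i:      0  1  2  3  4  5  6  7  8  9 10 11
a[i]:   1  5  7  6 10 12  2  3  8  4 11  9
dp:     1  2  3  3  4  5  2  3  4  4  5  5
At index 8 the value is 4.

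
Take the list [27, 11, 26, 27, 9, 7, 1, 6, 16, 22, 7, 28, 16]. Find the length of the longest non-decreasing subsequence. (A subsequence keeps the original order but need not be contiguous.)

5

Let dp[i] be the length of the longest such subsequence ending at index i:
i:      1  2  3  4  5  6  7  8  9 10 11 12 13
a[i]:  27 11 26 27  9  7  1  6 16 22  7 28 16
dp:     1  1  2  3  1  1  1  2  3  4  3  5  4
Maximum dp value is 5.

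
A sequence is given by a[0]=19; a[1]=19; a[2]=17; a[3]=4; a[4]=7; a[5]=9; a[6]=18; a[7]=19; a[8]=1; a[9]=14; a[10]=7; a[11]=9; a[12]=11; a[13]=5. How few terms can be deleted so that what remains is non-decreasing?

Fewest deletions = n − (longest non-decreasing subsequence).
i:      0  1  2  3  4  5  6  7  8  9 10 11 12 13
a[i]:  19 19 17  4  7  9 18 19  1 14  7  9 11  5
dp:     1  2  1  1  2  3  4  5  1  4  3  4  5  2
max dp = 5, so deletions = 14 − 5 = 9.

9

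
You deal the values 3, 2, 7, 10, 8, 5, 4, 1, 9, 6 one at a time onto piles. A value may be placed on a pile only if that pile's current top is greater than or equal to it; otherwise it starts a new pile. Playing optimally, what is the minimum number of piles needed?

Place each on the leftmost legal pile:
3 → new pile 1 (tops now [3])
2 → pile 1 (tops now [2])
7 → new pile 2 (tops now [2, 7])
10 → new pile 3 (tops now [2, 7, 10])
8 → pile 3 (tops now [2, 7, 8])
5 → pile 2 (tops now [2, 5, 8])
4 → pile 2 (tops now [2, 4, 8])
1 → pile 1 (tops now [1, 4, 8])
9 → new pile 4 (tops now [1, 4, 8, 9])
6 → pile 3 (tops now [1, 4, 6, 9])
Four piles.

4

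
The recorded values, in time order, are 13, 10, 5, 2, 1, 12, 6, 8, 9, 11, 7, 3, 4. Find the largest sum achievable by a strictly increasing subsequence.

Let S[i] be the best sum of a strictly increasing subsequence ending at i:
i:      1  2  3  4  5  6  7  8  9 10 11 12 13
a[i]:  13 10  5  2  1 12  6  8  9 11  7  3  4
S:     13 10  5  2  1 22 11 19 28 39 18  5  9
Maximum is 39 (e.g. 5 + 6 + 8 + 9 + 11).

39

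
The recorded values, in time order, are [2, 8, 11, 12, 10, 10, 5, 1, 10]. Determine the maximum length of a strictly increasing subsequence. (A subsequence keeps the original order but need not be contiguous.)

Let dp[i] be the length of the longest such subsequence ending at index i:
i:      1  2  3  4  5  6  7  8  9
a[i]:   2  8 11 12 10 10  5  1 10
dp:     1  2  3  4  3  3  2  1  3
Maximum dp value is 4.

4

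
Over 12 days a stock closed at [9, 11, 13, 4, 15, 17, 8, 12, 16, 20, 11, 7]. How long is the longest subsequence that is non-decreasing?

6

Track the smallest tail for each achievable length (allowing ties):
9 → extends → [9]
11 → extends → [9, 11]
13 → extends → [9, 11, 13]
4 → replaces 9 → [4, 11, 13]
15 → extends → [4, 11, 13, 15]
17 → extends → [4, 11, 13, 15, 17]
8 → replaces 11 → [4, 8, 13, 15, 17]
12 → replaces 13 → [4, 8, 12, 15, 17]
16 → replaces 17 → [4, 8, 12, 15, 16]
20 → extends → [4, 8, 12, 15, 16, 20]
11 → replaces 12 → [4, 8, 11, 15, 16, 20]
7 → replaces 8 → [4, 7, 11, 15, 16, 20]
Six tails, so the longest non-decreasing subsequence has length 6 (e.g. 9, 11, 13, 15, 17, 20).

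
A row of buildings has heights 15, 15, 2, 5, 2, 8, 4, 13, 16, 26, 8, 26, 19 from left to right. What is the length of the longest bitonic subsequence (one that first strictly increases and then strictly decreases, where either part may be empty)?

inc[i] = longest strictly increasing subsequence ending at i; dec[i] = longest strictly decreasing subsequence starting at i:
i:      1  2  3  4  5  6  7  8  9 10 11 12 13
a[i]:  15 15  2  5  2  8  4 13 16 26  8 26 19
inc:    1  1  1  2  1  3  2  4  5  6  3  6  6
dec:    3  3  1  2  1  2  1  2  2  2  1  2  1
Best peak at i=10 (value 26): inc=6, dec=2, length 6+2−1 = 7.

7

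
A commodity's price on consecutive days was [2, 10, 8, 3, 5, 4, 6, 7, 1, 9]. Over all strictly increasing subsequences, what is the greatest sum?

32

Let S[i] be the best sum of a strictly increasing subsequence ending at i:
i:      1  2  3  4  5  6  7  8  9 10
a[i]:   2 10  8  3  5  4  6  7  1  9
S:      2 12 10  5 10  9 16 23  1 32
Maximum is 32 (e.g. 2 + 3 + 5 + 6 + 7 + 9).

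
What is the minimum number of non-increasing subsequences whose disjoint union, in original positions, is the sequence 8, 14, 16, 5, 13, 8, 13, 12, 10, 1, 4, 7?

3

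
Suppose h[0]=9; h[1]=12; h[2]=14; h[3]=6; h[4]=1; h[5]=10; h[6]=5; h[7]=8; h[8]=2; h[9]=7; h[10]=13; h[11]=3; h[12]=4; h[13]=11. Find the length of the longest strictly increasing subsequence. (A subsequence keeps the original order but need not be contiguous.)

Track the smallest tail for each achievable length (strict):
9 → extends → [9]
12 → extends → [9, 12]
14 → extends → [9, 12, 14]
6 → replaces 9 → [6, 12, 14]
1 → replaces 6 → [1, 12, 14]
10 → replaces 12 → [1, 10, 14]
5 → replaces 10 → [1, 5, 14]
8 → replaces 14 → [1, 5, 8]
2 → replaces 5 → [1, 2, 8]
7 → replaces 8 → [1, 2, 7]
13 → extends → [1, 2, 7, 13]
3 → replaces 7 → [1, 2, 3, 13]
4 → replaces 13 → [1, 2, 3, 4]
11 → extends → [1, 2, 3, 4, 11]
Five tails, so the longest strictly increasing subsequence has length 5 (e.g. 1, 2, 3, 4, 11).

5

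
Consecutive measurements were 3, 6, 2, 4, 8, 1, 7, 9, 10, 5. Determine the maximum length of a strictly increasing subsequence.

Track the smallest tail for each achievable length (strict):
3 → extends → [3]
6 → extends → [3, 6]
2 → replaces 3 → [2, 6]
4 → replaces 6 → [2, 4]
8 → extends → [2, 4, 8]
1 → replaces 2 → [1, 4, 8]
7 → replaces 8 → [1, 4, 7]
9 → extends → [1, 4, 7, 9]
10 → extends → [1, 4, 7, 9, 10]
5 → replaces 7 → [1, 4, 5, 9, 10]
Five tails, so the longest strictly increasing subsequence has length 5 (e.g. 3, 6, 8, 9, 10).

5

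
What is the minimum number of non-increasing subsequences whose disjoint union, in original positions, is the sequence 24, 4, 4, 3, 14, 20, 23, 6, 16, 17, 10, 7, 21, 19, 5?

Place each on the leftmost legal pile:
24 → new pile 1 (tops now [24])
4 → pile 1 (tops now [4])
4 → pile 1 (tops now [4])
3 → pile 1 (tops now [3])
14 → new pile 2 (tops now [3, 14])
20 → new pile 3 (tops now [3, 14, 20])
23 → new pile 4 (tops now [3, 14, 20, 23])
6 → pile 2 (tops now [3, 6, 20, 23])
16 → pile 3 (tops now [3, 6, 16, 23])
17 → pile 4 (tops now [3, 6, 16, 17])
10 → pile 3 (tops now [3, 6, 10, 17])
7 → pile 3 (tops now [3, 6, 7, 17])
21 → new pile 5 (tops now [3, 6, 7, 17, 21])
19 → pile 5 (tops now [3, 6, 7, 17, 19])
5 → pile 2 (tops now [3, 5, 7, 17, 19])
Five piles.

5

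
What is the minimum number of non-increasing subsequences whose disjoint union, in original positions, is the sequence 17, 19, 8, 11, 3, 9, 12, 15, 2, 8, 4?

Place each on the leftmost legal pile:
17 → new pile 1 (tops now [17])
19 → new pile 2 (tops now [17, 19])
8 → pile 1 (tops now [8, 19])
11 → pile 2 (tops now [8, 11])
3 → pile 1 (tops now [3, 11])
9 → pile 2 (tops now [3, 9])
12 → new pile 3 (tops now [3, 9, 12])
15 → new pile 4 (tops now [3, 9, 12, 15])
2 → pile 1 (tops now [2, 9, 12, 15])
8 → pile 2 (tops now [2, 8, 12, 15])
4 → pile 2 (tops now [2, 4, 12, 15])
Four piles.

4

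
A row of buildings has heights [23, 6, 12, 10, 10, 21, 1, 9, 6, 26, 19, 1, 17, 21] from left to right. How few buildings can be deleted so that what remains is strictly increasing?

Fewest deletions = n − (longest strictly increasing subsequence).
Patience tails:
23 → extends → [23]
6 → replaces 23 → [6]
12 → extends → [6, 12]
10 → replaces 12 → [6, 10]
10 → already a tail → [6, 10]
21 → extends → [6, 10, 21]
1 → replaces 6 → [1, 10, 21]
9 → replaces 10 → [1, 9, 21]
6 → replaces 9 → [1, 6, 21]
26 → extends → [1, 6, 21, 26]
19 → replaces 21 → [1, 6, 19, 26]
1 → already a tail → [1, 6, 19, 26]
17 → replaces 19 → [1, 6, 17, 26]
21 → replaces 26 → [1, 6, 17, 21]
Longest strictly increasing subsequence has length 4, so deletions = 14 − 4 = 10.

10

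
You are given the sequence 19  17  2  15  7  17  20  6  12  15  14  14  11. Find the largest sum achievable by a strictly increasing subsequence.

54

Let S[i] be the best sum of a strictly increasing subsequence ending at i:
i:      1  2  3  4  5  6  7  8  9 10 11 12 13
a[i]:  19 17  2 15  7 17 20  6 12 15 14 14 11
S:     19 17  2 17  9 34 54  8 21 36 35 35 20
Maximum is 54 (e.g. 2 + 15 + 17 + 20).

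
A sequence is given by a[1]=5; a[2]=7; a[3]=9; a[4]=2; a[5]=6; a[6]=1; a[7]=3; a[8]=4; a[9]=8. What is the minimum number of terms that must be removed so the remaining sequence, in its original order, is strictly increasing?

5

Fewest deletions = n − (longest strictly increasing subsequence).
i:     1 2 3 4 5 6 7 8 9
a[i]:  5 7 9 2 6 1 3 4 8
dp:    1 2 3 1 2 1 2 3 4
max dp = 4, so deletions = 9 − 4 = 5.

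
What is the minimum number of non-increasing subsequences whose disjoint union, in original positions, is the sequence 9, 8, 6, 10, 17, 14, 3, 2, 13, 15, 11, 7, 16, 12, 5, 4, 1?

5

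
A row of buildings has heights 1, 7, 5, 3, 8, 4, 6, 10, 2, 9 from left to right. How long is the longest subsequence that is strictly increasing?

5

Track the smallest tail for each achievable length (strict):
1 → extends → [1]
7 → extends → [1, 7]
5 → replaces 7 → [1, 5]
3 → replaces 5 → [1, 3]
8 → extends → [1, 3, 8]
4 → replaces 8 → [1, 3, 4]
6 → extends → [1, 3, 4, 6]
10 → extends → [1, 3, 4, 6, 10]
2 → replaces 3 → [1, 2, 4, 6, 10]
9 → replaces 10 → [1, 2, 4, 6, 9]
Five tails, so the longest strictly increasing subsequence has length 5 (e.g. 1, 3, 4, 6, 10).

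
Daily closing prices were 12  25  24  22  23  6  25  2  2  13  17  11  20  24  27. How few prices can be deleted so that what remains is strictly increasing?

9

Fewest deletions = n − (longest strictly increasing subsequence).
i:      1  2  3  4  5  6  7  8  9 10 11 12 13 14 15
a[i]:  12 25 24 22 23  6 25  2  2 13 17 11 20 24 27
dp:     1  2  2  2  3  1  4  1  1  2  3  2  4  5  6
max dp = 6, so deletions = 15 − 6 = 9.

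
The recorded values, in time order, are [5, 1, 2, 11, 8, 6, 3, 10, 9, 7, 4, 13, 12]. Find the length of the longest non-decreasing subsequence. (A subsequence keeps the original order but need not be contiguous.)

Track the smallest tail for each achievable length (allowing ties):
5 → extends → [5]
1 → replaces 5 → [1]
2 → extends → [1, 2]
11 → extends → [1, 2, 11]
8 → replaces 11 → [1, 2, 8]
6 → replaces 8 → [1, 2, 6]
3 → replaces 6 → [1, 2, 3]
10 → extends → [1, 2, 3, 10]
9 → replaces 10 → [1, 2, 3, 9]
7 → replaces 9 → [1, 2, 3, 7]
4 → replaces 7 → [1, 2, 3, 4]
13 → extends → [1, 2, 3, 4, 13]
12 → replaces 13 → [1, 2, 3, 4, 12]
Five tails, so the longest non-decreasing subsequence has length 5 (e.g. 1, 2, 8, 10, 13).

5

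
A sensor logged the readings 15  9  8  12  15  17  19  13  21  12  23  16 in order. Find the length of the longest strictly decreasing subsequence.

3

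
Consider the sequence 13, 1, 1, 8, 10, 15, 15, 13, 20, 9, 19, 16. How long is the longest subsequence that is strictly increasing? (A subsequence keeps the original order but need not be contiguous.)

Track the smallest tail for each achievable length (strict):
13 → extends → [13]
1 → replaces 13 → [1]
1 → already a tail → [1]
8 → extends → [1, 8]
10 → extends → [1, 8, 10]
15 → extends → [1, 8, 10, 15]
15 → already a tail → [1, 8, 10, 15]
13 → replaces 15 → [1, 8, 10, 13]
20 → extends → [1, 8, 10, 13, 20]
9 → replaces 10 → [1, 8, 9, 13, 20]
19 → replaces 20 → [1, 8, 9, 13, 19]
16 → replaces 19 → [1, 8, 9, 13, 16]
Five tails, so the longest strictly increasing subsequence has length 5 (e.g. 1, 8, 10, 15, 20).

5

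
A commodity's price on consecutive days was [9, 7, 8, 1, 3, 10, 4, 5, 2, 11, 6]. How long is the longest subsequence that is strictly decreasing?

4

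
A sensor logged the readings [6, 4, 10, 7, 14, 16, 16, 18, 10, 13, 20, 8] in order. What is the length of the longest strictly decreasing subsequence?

Negate each value so 'decreasing' becomes 'increasing', then run patience tails on the negated sequence:
-6 → extends → [-6]
-4 → extends → [-6, -4]
-10 → replaces -6 → [-10, -4]
-7 → replaces -4 → [-10, -7]
-14 → replaces -10 → [-14, -7]
-16 → replaces -14 → [-16, -7]
-16 → already a tail → [-16, -7]
-18 → replaces -16 → [-18, -7]
-10 → replaces -7 → [-18, -10]
-13 → replaces -10 → [-18, -13]
-20 → replaces -18 → [-20, -13]
-8 → extends → [-20, -13, -8]
Three tails, so the longest strictly decreasing subsequence of the original has length 3.

3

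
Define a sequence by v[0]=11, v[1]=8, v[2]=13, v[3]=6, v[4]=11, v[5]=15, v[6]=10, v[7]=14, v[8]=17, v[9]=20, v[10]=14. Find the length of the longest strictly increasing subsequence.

Track the smallest tail for each achievable length (strict):
11 → extends → [11]
8 → replaces 11 → [8]
13 → extends → [8, 13]
6 → replaces 8 → [6, 13]
11 → replaces 13 → [6, 11]
15 → extends → [6, 11, 15]
10 → replaces 11 → [6, 10, 15]
14 → replaces 15 → [6, 10, 14]
17 → extends → [6, 10, 14, 17]
20 → extends → [6, 10, 14, 17, 20]
14 → already a tail → [6, 10, 14, 17, 20]
Five tails, so the longest strictly increasing subsequence has length 5 (e.g. 11, 13, 15, 17, 20).

5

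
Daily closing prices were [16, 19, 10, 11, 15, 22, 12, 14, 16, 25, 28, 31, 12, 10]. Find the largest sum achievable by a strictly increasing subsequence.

Let S[i] be the best sum of a strictly increasing subsequence ending at i:
i:       1   2   3   4   5   6   7   8   9  10  11  12  13  14
a[i]:   16  19  10  11  15  22  12  14  16  25  28  31  12  10
S:      16  35  10  21  36  58  33  47  63  88 116 147  33  10
Maximum is 147 (e.g. 10 + 11 + 12 + 14 + 16 + 25 + 28 + 31).

147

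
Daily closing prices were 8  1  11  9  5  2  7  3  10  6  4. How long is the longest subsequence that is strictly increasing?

Let dp[i] be the length of the longest such subsequence ending at index i:
i:      1  2  3  4  5  6  7  8  9 10 11
a[i]:   8  1 11  9  5  2  7  3 10  6  4
dp:     1  1  2  2  2  2  3  3  4  4  4
Maximum dp value is 4.

4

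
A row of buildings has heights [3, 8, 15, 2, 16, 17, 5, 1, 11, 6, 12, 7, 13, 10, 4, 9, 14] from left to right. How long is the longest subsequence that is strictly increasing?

Let dp[i] be the length of the longest such subsequence ending at index i:
i:      1  2  3  4  5  6  7  8  9 10 11 12 13 14 15 16 17
a[i]:   3  8 15  2 16 17  5  1 11  6 12  7 13 10  4  9 14
dp:     1  2  3  1  4  5  2  1  3  3  4  4  5  5  2  5  6
Maximum dp value is 6.

6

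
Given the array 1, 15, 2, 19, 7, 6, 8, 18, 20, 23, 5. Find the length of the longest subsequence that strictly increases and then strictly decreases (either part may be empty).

inc[i] = longest strictly increasing subsequence ending at i; dec[i] = longest strictly decreasing subsequence starting at i:
i:      1  2  3  4  5  6  7  8  9 10 11
a[i]:   1 15  2 19  7  6  8 18 20 23  5
inc:    1  2  2  3  3  3  4  5  6  7  3
dec:    1  4  1  4  3  2  2  2  2  2  1
Best peak at i=10 (value 23): inc=7, dec=2, length 7+2−1 = 8.

8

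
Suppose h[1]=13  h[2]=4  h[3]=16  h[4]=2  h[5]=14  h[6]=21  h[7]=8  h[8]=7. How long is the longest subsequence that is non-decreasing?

3

Track the smallest tail for each achievable length (allowing ties):
13 → extends → [13]
4 → replaces 13 → [4]
16 → extends → [4, 16]
2 → replaces 4 → [2, 16]
14 → replaces 16 → [2, 14]
21 → extends → [2, 14, 21]
8 → replaces 14 → [2, 8, 21]
7 → replaces 8 → [2, 7, 21]
Three tails, so the longest non-decreasing subsequence has length 3 (e.g. 13, 16, 21).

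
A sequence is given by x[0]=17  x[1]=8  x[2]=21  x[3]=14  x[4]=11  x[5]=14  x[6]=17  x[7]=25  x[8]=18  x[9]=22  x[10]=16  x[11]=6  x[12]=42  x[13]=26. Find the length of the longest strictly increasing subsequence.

7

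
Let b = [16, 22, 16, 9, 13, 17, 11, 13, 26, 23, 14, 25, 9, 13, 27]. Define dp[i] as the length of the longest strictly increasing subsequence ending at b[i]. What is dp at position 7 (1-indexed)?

dp[i] = 1 + max{dp[j] : j<i, b[j]<b[i]} (or 1 if no such j):
i:      1  2  3  4  5  6  7  8  9 10 11 12 13 14 15
b[i]:  16 22 16  9 13 17 11 13 26 23 14 25  9 13 27
dp:     1  2  1  1  2  3  2  3  4  4  4  5  1  3  6
At index 7 the value is 2.

2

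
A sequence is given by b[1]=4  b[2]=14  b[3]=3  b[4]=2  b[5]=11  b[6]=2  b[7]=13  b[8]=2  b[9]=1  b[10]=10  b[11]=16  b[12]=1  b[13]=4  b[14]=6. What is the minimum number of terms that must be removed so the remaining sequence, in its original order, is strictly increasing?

Fewest deletions = n − (longest strictly increasing subsequence).
i:      1  2  3  4  5  6  7  8  9 10 11 12 13 14
b[i]:   4 14  3  2 11  2 13  2  1 10 16  1  4  6
dp:     1  2  1  1  2  1  3  1  1  2  4  1  2  3
max dp = 4, so deletions = 14 − 4 = 10.

10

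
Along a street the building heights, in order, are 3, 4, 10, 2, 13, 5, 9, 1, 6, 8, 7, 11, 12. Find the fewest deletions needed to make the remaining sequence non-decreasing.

Fewest deletions = n − (longest non-decreasing subsequence).
i:      1  2  3  4  5  6  7  8  9 10 11 12 13
a[i]:   3  4 10  2 13  5  9  1  6  8  7 11 12
dp:     1  2  3  1  4  3  4  1  4  5  5  6  7
max dp = 7, so deletions = 13 − 7 = 6.

6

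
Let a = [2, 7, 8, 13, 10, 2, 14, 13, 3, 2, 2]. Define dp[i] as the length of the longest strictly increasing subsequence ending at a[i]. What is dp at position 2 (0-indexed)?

3

dp[i] = 1 + max{dp[j] : j<i, a[j]<a[i]} (or 1 if no such j):
i:      0  1  2  3  4  5  6  7  8  9 10
a[i]:   2  7  8 13 10  2 14 13  3  2  2
dp:     1  2  3  4  4  1  5  5  2  1  1
At index 2 the value is 3.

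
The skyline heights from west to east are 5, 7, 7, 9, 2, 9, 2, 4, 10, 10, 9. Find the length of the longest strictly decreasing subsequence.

2

Let dp[i] be the longest strictly decreasing subsequence ending at i:
i:      1  2  3  4  5  6  7  8  9 10 11
a[i]:   5  7  7  9  2  9  2  4 10 10  9
dp:     1  1  1  1  2  1  2  2  1  1  2
Maximum is 2.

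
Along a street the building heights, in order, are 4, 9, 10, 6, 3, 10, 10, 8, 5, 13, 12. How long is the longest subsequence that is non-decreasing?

6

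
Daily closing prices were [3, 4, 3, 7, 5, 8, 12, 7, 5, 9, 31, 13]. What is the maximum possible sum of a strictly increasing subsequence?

Let S[i] be the best sum of a strictly increasing subsequence ending at i:
i:      1  2  3  4  5  6  7  8  9 10 11 12
a[i]:   3  4  3  7  5  8 12  7  5  9 31 13
S:      3  7  3 14 12 22 34 19 12 31 65 47
Maximum is 65 (e.g. 3 + 4 + 7 + 8 + 12 + 31).

65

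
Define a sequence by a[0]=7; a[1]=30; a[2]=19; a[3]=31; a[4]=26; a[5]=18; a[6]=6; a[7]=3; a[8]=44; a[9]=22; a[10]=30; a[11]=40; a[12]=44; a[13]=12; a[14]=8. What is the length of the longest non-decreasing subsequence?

6

Track the smallest tail for each achievable length (allowing ties):
7 → extends → [7]
30 → extends → [7, 30]
19 → replaces 30 → [7, 19]
31 → extends → [7, 19, 31]
26 → replaces 31 → [7, 19, 26]
18 → replaces 19 → [7, 18, 26]
6 → replaces 7 → [6, 18, 26]
3 → replaces 6 → [3, 18, 26]
44 → extends → [3, 18, 26, 44]
22 → replaces 26 → [3, 18, 22, 44]
30 → replaces 44 → [3, 18, 22, 30]
40 → extends → [3, 18, 22, 30, 40]
44 → extends → [3, 18, 22, 30, 40, 44]
12 → replaces 18 → [3, 12, 22, 30, 40, 44]
8 → replaces 12 → [3, 8, 22, 30, 40, 44]
Six tails, so the longest non-decreasing subsequence has length 6 (e.g. 7, 19, 26, 30, 40, 44).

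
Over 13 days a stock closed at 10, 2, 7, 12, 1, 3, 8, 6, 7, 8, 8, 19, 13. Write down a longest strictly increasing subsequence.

Patience tails give the LIS length; then backtrack through the dp parents:
10 → extends → [10]
2 → replaces 10 → [2]
7 → extends → [2, 7]
12 → extends → [2, 7, 12]
1 → replaces 2 → [1, 7, 12]
3 → replaces 7 → [1, 3, 12]
8 → replaces 12 → [1, 3, 8]
6 → replaces 8 → [1, 3, 6]
7 → extends → [1, 3, 6, 7]
8 → extends → [1, 3, 6, 7, 8]
8 → already a tail → [1, 3, 6, 7, 8]
19 → extends → [1, 3, 6, 7, 8, 19]
13 → replaces 19 → [1, 3, 6, 7, 8, 13]
Length 6; one witness is 2, 3, 6, 7, 8, 19.

2, 3, 6, 7, 8, 19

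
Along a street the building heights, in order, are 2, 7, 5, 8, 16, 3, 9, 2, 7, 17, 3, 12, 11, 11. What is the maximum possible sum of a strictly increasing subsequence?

50

Let S[i] be the best sum of a strictly increasing subsequence ending at i:
i:      1  2  3  4  5  6  7  8  9 10 11 12 13 14
a[i]:   2  7  5  8 16  3  9  2  7 17  3 12 11 11
S:      2  9  7 17 33  5 26  2 14 50  5 38 37 37
Maximum is 50 (e.g. 2 + 7 + 8 + 16 + 17).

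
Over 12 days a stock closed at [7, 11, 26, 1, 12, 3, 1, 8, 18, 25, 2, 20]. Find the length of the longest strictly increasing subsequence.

5

Track the smallest tail for each achievable length (strict):
7 → extends → [7]
11 → extends → [7, 11]
26 → extends → [7, 11, 26]
1 → replaces 7 → [1, 11, 26]
12 → replaces 26 → [1, 11, 12]
3 → replaces 11 → [1, 3, 12]
1 → already a tail → [1, 3, 12]
8 → replaces 12 → [1, 3, 8]
18 → extends → [1, 3, 8, 18]
25 → extends → [1, 3, 8, 18, 25]
2 → replaces 3 → [1, 2, 8, 18, 25]
20 → replaces 25 → [1, 2, 8, 18, 20]
Five tails, so the longest strictly increasing subsequence has length 5 (e.g. 7, 11, 12, 18, 25).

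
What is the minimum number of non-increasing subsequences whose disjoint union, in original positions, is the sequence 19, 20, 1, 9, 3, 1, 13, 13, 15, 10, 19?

5

Place each on the leftmost legal pile:
19 → new pile 1 (tops now [19])
20 → new pile 2 (tops now [19, 20])
1 → pile 1 (tops now [1, 20])
9 → pile 2 (tops now [1, 9])
3 → pile 2 (tops now [1, 3])
1 → pile 1 (tops now [1, 3])
13 → new pile 3 (tops now [1, 3, 13])
13 → pile 3 (tops now [1, 3, 13])
15 → new pile 4 (tops now [1, 3, 13, 15])
10 → pile 3 (tops now [1, 3, 10, 15])
19 → new pile 5 (tops now [1, 3, 10, 15, 19])
Five piles.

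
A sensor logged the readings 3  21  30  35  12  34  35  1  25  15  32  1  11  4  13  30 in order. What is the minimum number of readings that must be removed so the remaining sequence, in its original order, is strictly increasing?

11

Fewest deletions = n − (longest strictly increasing subsequence).
Patience tails:
3 → extends → [3]
21 → extends → [3, 21]
30 → extends → [3, 21, 30]
35 → extends → [3, 21, 30, 35]
12 → replaces 21 → [3, 12, 30, 35]
34 → replaces 35 → [3, 12, 30, 34]
35 → extends → [3, 12, 30, 34, 35]
1 → replaces 3 → [1, 12, 30, 34, 35]
25 → replaces 30 → [1, 12, 25, 34, 35]
15 → replaces 25 → [1, 12, 15, 34, 35]
32 → replaces 34 → [1, 12, 15, 32, 35]
1 → already a tail → [1, 12, 15, 32, 35]
11 → replaces 12 → [1, 11, 15, 32, 35]
4 → replaces 11 → [1, 4, 15, 32, 35]
13 → replaces 15 → [1, 4, 13, 32, 35]
30 → replaces 32 → [1, 4, 13, 30, 35]
Longest strictly increasing subsequence has length 5, so deletions = 16 − 5 = 11.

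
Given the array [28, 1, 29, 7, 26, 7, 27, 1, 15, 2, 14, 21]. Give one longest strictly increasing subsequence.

Patience tails give the LIS length; then backtrack through the dp parents:
28 → extends → [28]
1 → replaces 28 → [1]
29 → extends → [1, 29]
7 → replaces 29 → [1, 7]
26 → extends → [1, 7, 26]
7 → already a tail → [1, 7, 26]
27 → extends → [1, 7, 26, 27]
1 → already a tail → [1, 7, 26, 27]
15 → replaces 26 → [1, 7, 15, 27]
2 → replaces 7 → [1, 2, 15, 27]
14 → replaces 15 → [1, 2, 14, 27]
21 → replaces 27 → [1, 2, 14, 21]
Length 4; one witness is 1, 7, 26, 27.

1, 7, 26, 27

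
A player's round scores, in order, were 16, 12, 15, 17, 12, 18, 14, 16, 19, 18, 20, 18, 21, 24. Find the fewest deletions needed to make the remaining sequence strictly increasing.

Fewest deletions = n − (longest strictly increasing subsequence).
Patience tails:
16 → extends → [16]
12 → replaces 16 → [12]
15 → extends → [12, 15]
17 → extends → [12, 15, 17]
12 → already a tail → [12, 15, 17]
18 → extends → [12, 15, 17, 18]
14 → replaces 15 → [12, 14, 17, 18]
16 → replaces 17 → [12, 14, 16, 18]
19 → extends → [12, 14, 16, 18, 19]
18 → already a tail → [12, 14, 16, 18, 19]
20 → extends → [12, 14, 16, 18, 19, 20]
18 → already a tail → [12, 14, 16, 18, 19, 20]
21 → extends → [12, 14, 16, 18, 19, 20, 21]
24 → extends → [12, 14, 16, 18, 19, 20, 21, 24]
Longest strictly increasing subsequence has length 8, so deletions = 14 − 8 = 6.

6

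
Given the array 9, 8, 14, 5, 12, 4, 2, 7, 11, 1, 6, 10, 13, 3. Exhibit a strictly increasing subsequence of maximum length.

5, 7, 11, 13

Patience tails give the LIS length; then backtrack through the dp parents:
9 → extends → [9]
8 → replaces 9 → [8]
14 → extends → [8, 14]
5 → replaces 8 → [5, 14]
12 → replaces 14 → [5, 12]
4 → replaces 5 → [4, 12]
2 → replaces 4 → [2, 12]
7 → replaces 12 → [2, 7]
11 → extends → [2, 7, 11]
1 → replaces 2 → [1, 7, 11]
6 → replaces 7 → [1, 6, 11]
10 → replaces 11 → [1, 6, 10]
13 → extends → [1, 6, 10, 13]
3 → replaces 6 → [1, 3, 10, 13]
Length 4; one witness is 5, 7, 11, 13.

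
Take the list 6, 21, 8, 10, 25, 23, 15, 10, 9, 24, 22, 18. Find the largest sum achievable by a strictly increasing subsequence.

74

Let S[i] be the best sum of a strictly increasing subsequence ending at i:
i:      1  2  3  4  5  6  7  8  9 10 11 12
a[i]:   6 21  8 10 25 23 15 10  9 24 22 18
S:      6 27 14 24 52 50 39 24 23 74 61 57
Maximum is 74 (e.g. 6 + 21 + 23 + 24).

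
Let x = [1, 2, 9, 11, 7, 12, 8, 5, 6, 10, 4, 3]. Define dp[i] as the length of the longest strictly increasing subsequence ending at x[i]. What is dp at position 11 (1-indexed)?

3

dp[i] = 1 + max{dp[j] : j<i, x[j]<x[i]} (or 1 if no such j):
i:      1  2  3  4  5  6  7  8  9 10 11 12
x[i]:   1  2  9 11  7 12  8  5  6 10  4  3
dp:     1  2  3  4  3  5  4  3  4  5  3  3
At index 11 the value is 3.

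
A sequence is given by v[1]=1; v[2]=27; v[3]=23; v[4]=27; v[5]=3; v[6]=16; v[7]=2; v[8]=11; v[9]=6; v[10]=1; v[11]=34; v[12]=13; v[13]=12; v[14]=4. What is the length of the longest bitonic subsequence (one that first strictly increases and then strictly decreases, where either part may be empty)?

inc[i] = longest strictly increasing subsequence ending at i; dec[i] = longest strictly decreasing subsequence starting at i:
i:      1  2  3  4  5  6  7  8  9 10 11 12 13 14
v[i]:   1 27 23 27  3 16  2 11  6  1 34 13 12  4
inc:    1  2  2  3  2  3  2  3  3  1  4  4  4  3
dec:    1  6  5  5  3  4  2  3  2  1  4  3  2  1
Best peak at i=2 (value 27): inc=2, dec=6, length 2+6−1 = 7.

7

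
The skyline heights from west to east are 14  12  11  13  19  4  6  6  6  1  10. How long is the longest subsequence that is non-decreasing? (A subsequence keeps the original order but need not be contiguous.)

Track the smallest tail for each achievable length (allowing ties):
14 → extends → [14]
12 → replaces 14 → [12]
11 → replaces 12 → [11]
13 → extends → [11, 13]
19 → extends → [11, 13, 19]
4 → replaces 11 → [4, 13, 19]
6 → replaces 13 → [4, 6, 19]
6 → replaces 19 → [4, 6, 6]
6 → extends → [4, 6, 6, 6]
1 → replaces 4 → [1, 6, 6, 6]
10 → extends → [1, 6, 6, 6, 10]
Five tails, so the longest non-decreasing subsequence has length 5 (e.g. 4, 6, 6, 6, 10).

5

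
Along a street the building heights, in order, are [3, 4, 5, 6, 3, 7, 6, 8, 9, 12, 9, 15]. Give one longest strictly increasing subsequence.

3, 4, 5, 6, 7, 8, 9, 12, 15

Patience tails give the LIS length; then backtrack through the dp parents:
3 → extends → [3]
4 → extends → [3, 4]
5 → extends → [3, 4, 5]
6 → extends → [3, 4, 5, 6]
3 → already a tail → [3, 4, 5, 6]
7 → extends → [3, 4, 5, 6, 7]
6 → already a tail → [3, 4, 5, 6, 7]
8 → extends → [3, 4, 5, 6, 7, 8]
9 → extends → [3, 4, 5, 6, 7, 8, 9]
12 → extends → [3, 4, 5, 6, 7, 8, 9, 12]
9 → already a tail → [3, 4, 5, 6, 7, 8, 9, 12]
15 → extends → [3, 4, 5, 6, 7, 8, 9, 12, 15]
Length 9; one witness is 3, 4, 5, 6, 7, 8, 9, 12, 15.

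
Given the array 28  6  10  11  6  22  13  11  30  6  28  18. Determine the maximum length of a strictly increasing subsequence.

5

Track the smallest tail for each achievable length (strict):
28 → extends → [28]
6 → replaces 28 → [6]
10 → extends → [6, 10]
11 → extends → [6, 10, 11]
6 → already a tail → [6, 10, 11]
22 → extends → [6, 10, 11, 22]
13 → replaces 22 → [6, 10, 11, 13]
11 → already a tail → [6, 10, 11, 13]
30 → extends → [6, 10, 11, 13, 30]
6 → already a tail → [6, 10, 11, 13, 30]
28 → replaces 30 → [6, 10, 11, 13, 28]
18 → replaces 28 → [6, 10, 11, 13, 18]
Five tails, so the longest strictly increasing subsequence has length 5 (e.g. 6, 10, 11, 22, 30).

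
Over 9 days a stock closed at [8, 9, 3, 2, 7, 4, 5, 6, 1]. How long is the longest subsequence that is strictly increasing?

4

Track the smallest tail for each achievable length (strict):
8 → extends → [8]
9 → extends → [8, 9]
3 → replaces 8 → [3, 9]
2 → replaces 3 → [2, 9]
7 → replaces 9 → [2, 7]
4 → replaces 7 → [2, 4]
5 → extends → [2, 4, 5]
6 → extends → [2, 4, 5, 6]
1 → replaces 2 → [1, 4, 5, 6]
Four tails, so the longest strictly increasing subsequence has length 4 (e.g. 3, 4, 5, 6).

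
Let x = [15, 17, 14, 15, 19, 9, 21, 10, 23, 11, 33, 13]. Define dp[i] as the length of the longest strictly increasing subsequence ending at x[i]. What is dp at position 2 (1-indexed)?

dp[i] = 1 + max{dp[j] : j<i, x[j]<x[i]} (or 1 if no such j):
i:      1  2  3  4  5  6  7  8  9 10 11 12
x[i]:  15 17 14 15 19  9 21 10 23 11 33 13
dp:     1  2  1  2  3  1  4  2  5  3  6  4
At index 2 the value is 2.

2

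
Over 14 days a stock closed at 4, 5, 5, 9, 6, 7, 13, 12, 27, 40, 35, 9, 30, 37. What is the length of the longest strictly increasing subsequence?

8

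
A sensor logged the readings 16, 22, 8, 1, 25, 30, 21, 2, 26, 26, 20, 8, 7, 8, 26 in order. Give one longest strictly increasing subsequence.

1, 2, 7, 8, 26

Patience tails give the LIS length; then backtrack through the dp parents:
16 → extends → [16]
22 → extends → [16, 22]
8 → replaces 16 → [8, 22]
1 → replaces 8 → [1, 22]
25 → extends → [1, 22, 25]
30 → extends → [1, 22, 25, 30]
21 → replaces 22 → [1, 21, 25, 30]
2 → replaces 21 → [1, 2, 25, 30]
26 → replaces 30 → [1, 2, 25, 26]
26 → already a tail → [1, 2, 25, 26]
20 → replaces 25 → [1, 2, 20, 26]
8 → replaces 20 → [1, 2, 8, 26]
7 → replaces 8 → [1, 2, 7, 26]
8 → replaces 26 → [1, 2, 7, 8]
26 → extends → [1, 2, 7, 8, 26]
Length 5; one witness is 1, 2, 7, 8, 26.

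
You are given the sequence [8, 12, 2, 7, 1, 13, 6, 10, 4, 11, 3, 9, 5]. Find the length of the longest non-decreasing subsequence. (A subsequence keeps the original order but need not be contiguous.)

4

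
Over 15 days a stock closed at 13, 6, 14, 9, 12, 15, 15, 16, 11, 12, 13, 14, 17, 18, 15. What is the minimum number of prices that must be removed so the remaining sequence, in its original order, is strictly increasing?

Fewest deletions = n − (longest strictly increasing subsequence).
Patience tails:
13 → extends → [13]
6 → replaces 13 → [6]
14 → extends → [6, 14]
9 → replaces 14 → [6, 9]
12 → extends → [6, 9, 12]
15 → extends → [6, 9, 12, 15]
15 → already a tail → [6, 9, 12, 15]
16 → extends → [6, 9, 12, 15, 16]
11 → replaces 12 → [6, 9, 11, 15, 16]
12 → replaces 15 → [6, 9, 11, 12, 16]
13 → replaces 16 → [6, 9, 11, 12, 13]
14 → extends → [6, 9, 11, 12, 13, 14]
17 → extends → [6, 9, 11, 12, 13, 14, 17]
18 → extends → [6, 9, 11, 12, 13, 14, 17, 18]
15 → replaces 17 → [6, 9, 11, 12, 13, 14, 15, 18]
Longest strictly increasing subsequence has length 8, so deletions = 15 − 8 = 7.

7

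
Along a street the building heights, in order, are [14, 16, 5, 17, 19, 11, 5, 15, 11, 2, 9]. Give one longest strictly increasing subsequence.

Patience tails give the LIS length; then backtrack through the dp parents:
14 → extends → [14]
16 → extends → [14, 16]
5 → replaces 14 → [5, 16]
17 → extends → [5, 16, 17]
19 → extends → [5, 16, 17, 19]
11 → replaces 16 → [5, 11, 17, 19]
5 → already a tail → [5, 11, 17, 19]
15 → replaces 17 → [5, 11, 15, 19]
11 → already a tail → [5, 11, 15, 19]
2 → replaces 5 → [2, 11, 15, 19]
9 → replaces 11 → [2, 9, 15, 19]
Length 4; one witness is 14, 16, 17, 19.

14, 16, 17, 19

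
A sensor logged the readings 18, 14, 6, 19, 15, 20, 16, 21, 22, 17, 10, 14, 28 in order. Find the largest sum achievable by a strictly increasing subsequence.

Let S[i] be the best sum of a strictly increasing subsequence ending at i:
i:       1   2   3   4   5   6   7   8   9  10  11  12  13
a[i]:   18  14   6  19  15  20  16  21  22  17  10  14  28
S:      18  14   6  37  29  57  45  78 100  62  16  30 128
Maximum is 128 (e.g. 18 + 19 + 20 + 21 + 22 + 28).

128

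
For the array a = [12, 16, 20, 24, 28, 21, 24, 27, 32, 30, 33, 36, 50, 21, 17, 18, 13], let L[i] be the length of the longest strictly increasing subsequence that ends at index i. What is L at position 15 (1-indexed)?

dp[i] = 1 + max{dp[j] : j<i, a[j]<a[i]} (or 1 if no such j):
i:      1  2  3  4  5  6  7  8  9 10 11 12 13 14 15 16 17
a[i]:  12 16 20 24 28 21 24 27 32 30 33 36 50 21 17 18 13
dp:     1  2  3  4  5  4  5  6  7  7  8  9 10  4  3  4  2
At index 15 the value is 3.

3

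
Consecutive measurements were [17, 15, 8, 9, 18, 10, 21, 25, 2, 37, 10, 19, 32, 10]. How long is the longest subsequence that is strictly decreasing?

4

Negate each value so 'decreasing' becomes 'increasing', then run patience tails on the negated sequence:
-17 → extends → [-17]
-15 → extends → [-17, -15]
-8 → extends → [-17, -15, -8]
-9 → replaces -8 → [-17, -15, -9]
-18 → replaces -17 → [-18, -15, -9]
-10 → replaces -9 → [-18, -15, -10]
-21 → replaces -18 → [-21, -15, -10]
-25 → replaces -21 → [-25, -15, -10]
-2 → extends → [-25, -15, -10, -2]
-37 → replaces -25 → [-37, -15, -10, -2]
-10 → already a tail → [-37, -15, -10, -2]
-19 → replaces -15 → [-37, -19, -10, -2]
-32 → replaces -19 → [-37, -32, -10, -2]
-10 → already a tail → [-37, -32, -10, -2]
Four tails, so the longest strictly decreasing subsequence of the original has length 4.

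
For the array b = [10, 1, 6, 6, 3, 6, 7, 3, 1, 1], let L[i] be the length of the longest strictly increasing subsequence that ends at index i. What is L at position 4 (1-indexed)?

2

dp[i] = 1 + max{dp[j] : j<i, b[j]<b[i]} (or 1 if no such j):
i:      1  2  3  4  5  6  7  8  9 10
b[i]:  10  1  6  6  3  6  7  3  1  1
dp:     1  1  2  2  2  3  4  2  1  1
At index 4 the value is 2.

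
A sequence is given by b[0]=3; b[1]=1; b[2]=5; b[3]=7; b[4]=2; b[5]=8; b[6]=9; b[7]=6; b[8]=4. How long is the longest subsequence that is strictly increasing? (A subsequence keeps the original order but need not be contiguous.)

5

Track the smallest tail for each achievable length (strict):
3 → extends → [3]
1 → replaces 3 → [1]
5 → extends → [1, 5]
7 → extends → [1, 5, 7]
2 → replaces 5 → [1, 2, 7]
8 → extends → [1, 2, 7, 8]
9 → extends → [1, 2, 7, 8, 9]
6 → replaces 7 → [1, 2, 6, 8, 9]
4 → replaces 6 → [1, 2, 4, 8, 9]
Five tails, so the longest strictly increasing subsequence has length 5 (e.g. 3, 5, 7, 8, 9).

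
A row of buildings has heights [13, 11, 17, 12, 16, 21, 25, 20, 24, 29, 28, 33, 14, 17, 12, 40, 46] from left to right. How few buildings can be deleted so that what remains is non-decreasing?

Fewest deletions = n − (longest non-decreasing subsequence).
Patience tails:
13 → extends → [13]
11 → replaces 13 → [11]
17 → extends → [11, 17]
12 → replaces 17 → [11, 12]
16 → extends → [11, 12, 16]
21 → extends → [11, 12, 16, 21]
25 → extends → [11, 12, 16, 21, 25]
20 → replaces 21 → [11, 12, 16, 20, 25]
24 → replaces 25 → [11, 12, 16, 20, 24]
29 → extends → [11, 12, 16, 20, 24, 29]
28 → replaces 29 → [11, 12, 16, 20, 24, 28]
33 → extends → [11, 12, 16, 20, 24, 28, 33]
14 → replaces 16 → [11, 12, 14, 20, 24, 28, 33]
17 → replaces 20 → [11, 12, 14, 17, 24, 28, 33]
12 → replaces 14 → [11, 12, 12, 17, 24, 28, 33]
40 → extends → [11, 12, 12, 17, 24, 28, 33, 40]
46 → extends → [11, 12, 12, 17, 24, 28, 33, 40, 46]
Longest non-decreasing subsequence has length 9, so deletions = 17 − 9 = 8.

8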